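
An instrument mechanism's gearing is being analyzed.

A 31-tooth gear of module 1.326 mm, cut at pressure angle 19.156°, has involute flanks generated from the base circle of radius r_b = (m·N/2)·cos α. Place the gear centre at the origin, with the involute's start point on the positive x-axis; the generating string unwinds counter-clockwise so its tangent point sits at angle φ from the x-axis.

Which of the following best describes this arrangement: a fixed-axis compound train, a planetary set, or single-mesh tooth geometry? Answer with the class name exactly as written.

class = single-mesh tooth geometry [base-circle involute, m = 1.326, 31T]
classification: single-mesh tooth geometry

single-mesh tooth geometry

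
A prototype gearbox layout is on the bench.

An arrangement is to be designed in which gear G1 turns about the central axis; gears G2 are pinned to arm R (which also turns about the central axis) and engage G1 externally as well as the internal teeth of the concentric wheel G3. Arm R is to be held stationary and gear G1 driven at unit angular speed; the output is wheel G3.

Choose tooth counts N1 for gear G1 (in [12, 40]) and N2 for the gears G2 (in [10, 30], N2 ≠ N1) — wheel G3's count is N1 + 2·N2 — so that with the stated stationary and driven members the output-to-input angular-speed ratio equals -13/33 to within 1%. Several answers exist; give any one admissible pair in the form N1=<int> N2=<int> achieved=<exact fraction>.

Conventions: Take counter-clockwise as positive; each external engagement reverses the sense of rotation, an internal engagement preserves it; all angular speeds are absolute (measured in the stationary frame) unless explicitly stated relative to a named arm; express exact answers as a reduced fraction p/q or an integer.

topology: planetary set — design target -13/33, arm = carrier (Willis)
Willis with ω_arm = 0: ω_ring/ω_sun = −N1/N3; set equal to -13/33  ⇒  N3/N1 = −1/(-13/33) = 33/13
N3 = N1 + 2·N2  ⇒  N2/N1 = (N3/N1 − 1)/2 = (33/13 − 1)/2 = 10/13
smallest multiple with N1 ≥ 12 and N2 ≥ 10: k = 1  ⇒  N1 = 1·13 = 13, N2 = 1·10 = 10 (N1 ≤ 40, N2 ≤ 30, N2 ≠ N1 ✓), N3 = 13 + 2·10 = 33
check: −N1/N3 with N1 = 13, N3 = 33 gives -13/33; |achieved − target| = 0 ≤ 13/3300 ✓

N1=13 N2=10 achieved=-13/33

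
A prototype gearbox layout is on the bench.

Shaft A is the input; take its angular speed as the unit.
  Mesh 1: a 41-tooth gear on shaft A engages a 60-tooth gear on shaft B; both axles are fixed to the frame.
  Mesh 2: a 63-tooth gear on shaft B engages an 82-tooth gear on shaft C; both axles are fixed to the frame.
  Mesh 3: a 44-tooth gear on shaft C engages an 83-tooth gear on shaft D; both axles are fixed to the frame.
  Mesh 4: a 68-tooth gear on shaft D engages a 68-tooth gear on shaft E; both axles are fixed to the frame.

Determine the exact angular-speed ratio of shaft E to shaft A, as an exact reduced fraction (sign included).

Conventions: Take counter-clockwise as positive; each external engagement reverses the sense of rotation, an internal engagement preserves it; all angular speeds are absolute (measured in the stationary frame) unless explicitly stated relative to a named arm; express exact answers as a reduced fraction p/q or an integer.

class = fixed-axis compound train [4 meshes; 4 ratios multiply, 4 sense flips]
mesh 1 [41T→60T]: running ratio 41/60, sense −
mesh 2 [63T→82T]: running ratio 21/40, sense +
mesh 3 [44T→83T]: running ratio 231/830, sense −
mesh 4 [68T→68T]: running ratio 231/830, sense +
ω_out/ω_in = 231/830

231/830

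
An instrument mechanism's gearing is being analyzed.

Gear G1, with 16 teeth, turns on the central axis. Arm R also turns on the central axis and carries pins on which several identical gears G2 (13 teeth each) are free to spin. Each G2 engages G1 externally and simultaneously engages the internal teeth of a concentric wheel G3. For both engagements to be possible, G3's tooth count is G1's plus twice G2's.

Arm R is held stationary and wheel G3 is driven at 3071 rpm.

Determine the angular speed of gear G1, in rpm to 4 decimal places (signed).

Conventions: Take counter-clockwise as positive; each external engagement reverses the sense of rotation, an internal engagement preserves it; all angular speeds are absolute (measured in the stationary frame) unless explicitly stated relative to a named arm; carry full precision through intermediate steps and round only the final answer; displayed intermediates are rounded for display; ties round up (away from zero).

-8061.3750 rpm

recognized (axles ride arm R): planetary set, 16/13/42 teeth
normalise by the input: solve with ω_ring = 1, then scale by 3071 rpm
ring teeth: 16 + 2·13 = 42
16(ω_sun−ω_arm) = −42(ω_ring−ω_arm),  ω_arm = 0, ω_ring = 1
ω_sun = 0 − (42/16)(1−0) = -21/8
scale: ω_sun = -21/8 × 3071 rpm = -8061.3750 rpm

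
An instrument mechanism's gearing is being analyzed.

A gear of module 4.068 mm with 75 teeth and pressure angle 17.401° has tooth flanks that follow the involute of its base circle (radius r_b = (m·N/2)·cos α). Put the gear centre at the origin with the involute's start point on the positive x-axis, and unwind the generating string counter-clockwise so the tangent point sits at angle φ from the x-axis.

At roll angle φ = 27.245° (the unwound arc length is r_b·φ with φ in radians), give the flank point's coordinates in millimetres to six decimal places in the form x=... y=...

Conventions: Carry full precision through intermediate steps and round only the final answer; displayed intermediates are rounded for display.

x=161.107442 y=5.100197

recognized (one wheel, involute flank): single-mesh tooth geometry, m = 4.068, N = 75
pitch radius r_p = m·N/2 = 4.068·75/2 = 152.550000
base radius r_b = r_p·cos α = 152.550000·cos 17.401° = 145.568566
roll angle φ = 27.245° = 0.47551495 rad
x = r_b·(cos φ + φ·sin φ) = 161.107442
y = r_b·(sin φ − φ·cos φ) = 5.100197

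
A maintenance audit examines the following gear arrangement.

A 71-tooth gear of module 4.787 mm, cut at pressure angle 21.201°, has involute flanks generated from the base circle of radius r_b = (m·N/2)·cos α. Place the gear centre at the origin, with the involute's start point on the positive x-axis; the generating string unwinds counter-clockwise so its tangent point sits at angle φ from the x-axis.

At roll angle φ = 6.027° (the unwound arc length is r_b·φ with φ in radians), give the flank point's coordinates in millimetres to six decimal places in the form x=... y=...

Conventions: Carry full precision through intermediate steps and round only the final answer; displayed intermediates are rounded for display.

topology: single-mesh involute geometry — m = 4.787, N = 71
pitch radius r_p = m·N/2 = 4.787·71/2 = 169.938500
base radius r_b = r_p·cos α = 169.938500·cos 21.201° = 158.436636
roll angle φ = 6.027° = 0.10519099 rad
x = r_b·(cos φ + φ·sin φ) = 159.310775
y = r_b·(sin φ − φ·cos φ) = 0.061403

x=159.310775 y=0.061403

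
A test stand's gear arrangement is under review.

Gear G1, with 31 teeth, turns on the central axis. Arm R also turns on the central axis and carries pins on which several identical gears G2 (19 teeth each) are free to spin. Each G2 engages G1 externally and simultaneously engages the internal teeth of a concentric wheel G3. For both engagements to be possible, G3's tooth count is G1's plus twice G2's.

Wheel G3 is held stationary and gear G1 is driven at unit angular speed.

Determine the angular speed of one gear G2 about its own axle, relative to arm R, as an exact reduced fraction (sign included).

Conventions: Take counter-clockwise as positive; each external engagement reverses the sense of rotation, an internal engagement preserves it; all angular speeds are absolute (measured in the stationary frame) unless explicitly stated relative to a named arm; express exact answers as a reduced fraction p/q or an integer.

-2139/1900

planetary set (31T centre, 19T on arm, 69T internal) — Willis relation
ring teeth: 31 + 2·19 = 69
31(ω_sun−ω_arm) = −69(ω_ring−ω_arm),  ω_ring = 0, ω_sun = 1
31(1−ω_arm) = −69(0−ω_arm)  ⇒  100·ω_arm = 31  ⇒  ω_arm = 31/100
sun–planet mesh: 31·(1−31/100) = −19·(ω_p−ω_arm)  ⇒  ω_p−ω_arm = -2139/1900
exact speed ratio = -2139/1900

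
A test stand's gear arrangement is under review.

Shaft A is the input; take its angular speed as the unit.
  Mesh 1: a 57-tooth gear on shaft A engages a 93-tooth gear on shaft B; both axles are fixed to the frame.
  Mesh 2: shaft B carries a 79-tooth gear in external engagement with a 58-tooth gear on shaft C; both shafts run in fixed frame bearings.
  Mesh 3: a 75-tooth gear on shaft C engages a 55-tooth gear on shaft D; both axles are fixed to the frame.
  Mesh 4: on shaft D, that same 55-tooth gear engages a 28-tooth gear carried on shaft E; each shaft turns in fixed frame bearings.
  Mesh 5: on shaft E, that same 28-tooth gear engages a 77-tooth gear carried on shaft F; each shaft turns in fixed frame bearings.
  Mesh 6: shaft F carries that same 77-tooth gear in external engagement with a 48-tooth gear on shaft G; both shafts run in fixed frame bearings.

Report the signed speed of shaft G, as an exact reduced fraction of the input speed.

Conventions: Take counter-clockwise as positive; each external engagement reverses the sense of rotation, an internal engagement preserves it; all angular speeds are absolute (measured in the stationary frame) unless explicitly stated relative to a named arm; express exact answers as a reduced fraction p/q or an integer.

6-mesh fixed-axis compound train (all bearings frame-fixed)
mesh 1 [57T→93T]: |ω|/ω_in = 1×57/93 = 19/31, sense flips to −
mesh 2 [79T→58T]: |ω|/ω_in = (19/31)×79/58 = 1501/1798, sense flips to +
mesh 3 [75T→55T]: |ω|/ω_in = (1501/1798)×75/55 = 22515/19778, sense flips to −
mesh 4 [55T→28T]: |ω|/ω_in = (22515/19778)×55/28 = 112575/50344, sense flips to +
mesh 5 [28T→77T]: |ω|/ω_in = (112575/50344)×28/77 = 112575/138446, sense flips to −
mesh 6 [77T→48T]: |ω|/ω_in = (112575/138446)×77/48 = 37525/28768, sense flips to +
signed output speed (× input speed) = 37525/28768

37525/28768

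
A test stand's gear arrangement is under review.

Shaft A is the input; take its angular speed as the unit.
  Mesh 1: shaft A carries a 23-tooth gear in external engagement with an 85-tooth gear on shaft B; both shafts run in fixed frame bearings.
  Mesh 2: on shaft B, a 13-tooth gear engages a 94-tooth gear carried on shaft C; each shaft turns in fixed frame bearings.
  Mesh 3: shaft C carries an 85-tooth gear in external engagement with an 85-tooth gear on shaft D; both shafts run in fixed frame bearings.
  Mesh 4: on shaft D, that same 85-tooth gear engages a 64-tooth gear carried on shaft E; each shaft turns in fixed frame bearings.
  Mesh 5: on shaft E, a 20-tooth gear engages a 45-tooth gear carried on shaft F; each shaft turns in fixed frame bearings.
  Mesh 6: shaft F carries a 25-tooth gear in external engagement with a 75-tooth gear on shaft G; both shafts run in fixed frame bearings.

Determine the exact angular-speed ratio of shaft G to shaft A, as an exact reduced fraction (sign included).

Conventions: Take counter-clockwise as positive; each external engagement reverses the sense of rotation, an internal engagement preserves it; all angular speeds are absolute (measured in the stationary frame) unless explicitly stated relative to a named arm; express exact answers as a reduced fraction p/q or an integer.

299/40608

class = fixed-axis compound train [6 meshes; 6 ratios multiply, 6 sense flips]
mesh 1 [23T→85T]: running ratio 23/85, sense −
mesh 2 [13T→94T]: running ratio 299/7990, sense +
mesh 3 [85T→85T]: running ratio 299/7990, sense −
mesh 4 [85T→64T]: running ratio 299/6016, sense +
mesh 5 [20T→45T]: running ratio 299/13536, sense −
mesh 6 [25T→75T]: running ratio 299/40608, sense +
ω_out/ω_in = 299/40608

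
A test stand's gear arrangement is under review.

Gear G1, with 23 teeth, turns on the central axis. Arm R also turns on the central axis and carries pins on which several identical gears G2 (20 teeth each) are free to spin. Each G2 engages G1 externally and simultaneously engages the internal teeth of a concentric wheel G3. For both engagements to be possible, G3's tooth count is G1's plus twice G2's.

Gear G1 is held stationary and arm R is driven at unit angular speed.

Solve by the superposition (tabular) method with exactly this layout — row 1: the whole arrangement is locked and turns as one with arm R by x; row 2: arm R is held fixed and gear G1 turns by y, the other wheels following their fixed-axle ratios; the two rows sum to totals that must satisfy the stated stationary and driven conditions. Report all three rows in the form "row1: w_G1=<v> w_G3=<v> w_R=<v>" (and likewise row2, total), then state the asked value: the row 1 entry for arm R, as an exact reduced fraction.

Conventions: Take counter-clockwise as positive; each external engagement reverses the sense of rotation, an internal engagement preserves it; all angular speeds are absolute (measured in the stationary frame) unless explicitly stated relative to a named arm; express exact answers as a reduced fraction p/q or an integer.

recognized (axles ride arm R): planetary set, 23/20/63 teeth
row 1 — lock + rotate with arm: ω_sun = ω_ring = ω_arm = x
superposition row 2 [arm held]: sun y, ring −(23/63)·y, arm 0
boundary: total ω_sun = x + y = 0 and total ω_arm = x = 1  ⇒  y = -1, x = 1
row 2 ring = −(23/63)·(-1) = 23/63
totals (row 1 + row 2): sun 1 + (-1) = 0, ring 1 + 23/63 = 86/63, arm 1 + 0 = 1
asked cell (row1, arm) = 1

row1: w_G1=1 w_G3=1 w_R=1
row2: w_G1=-1 w_G3=23/63 w_R=0
total: w_G1=0 w_G3=86/63 w_R=1
asked value: 1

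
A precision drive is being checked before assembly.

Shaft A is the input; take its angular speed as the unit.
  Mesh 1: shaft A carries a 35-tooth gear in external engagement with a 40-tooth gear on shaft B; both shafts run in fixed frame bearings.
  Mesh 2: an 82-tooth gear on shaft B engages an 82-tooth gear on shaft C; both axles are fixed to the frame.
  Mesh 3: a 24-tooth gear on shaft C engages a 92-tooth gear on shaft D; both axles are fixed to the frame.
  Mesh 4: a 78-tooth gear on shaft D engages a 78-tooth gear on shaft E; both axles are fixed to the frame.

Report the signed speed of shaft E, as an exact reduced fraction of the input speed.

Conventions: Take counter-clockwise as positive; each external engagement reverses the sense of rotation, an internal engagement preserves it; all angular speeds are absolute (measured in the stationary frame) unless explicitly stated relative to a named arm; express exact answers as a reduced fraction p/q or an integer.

21/92

4-mesh fixed-axis compound train (all bearings frame-fixed)
mesh 1 [35T→40T]: |ω|/ω_in = 1×35/40 = 7/8, sense flips to −
mesh 2 [82T→82T]: |ω|/ω_in = (7/8)×82/82 = 7/8, sense flips to +
mesh 3 [24T→92T]: |ω|/ω_in = (7/8)×24/92 = 21/92, sense flips to −
mesh 4 [78T→78T]: |ω|/ω_in = (21/92)×78/78 = 21/92, sense flips to +
signed output speed (× input speed) = 21/92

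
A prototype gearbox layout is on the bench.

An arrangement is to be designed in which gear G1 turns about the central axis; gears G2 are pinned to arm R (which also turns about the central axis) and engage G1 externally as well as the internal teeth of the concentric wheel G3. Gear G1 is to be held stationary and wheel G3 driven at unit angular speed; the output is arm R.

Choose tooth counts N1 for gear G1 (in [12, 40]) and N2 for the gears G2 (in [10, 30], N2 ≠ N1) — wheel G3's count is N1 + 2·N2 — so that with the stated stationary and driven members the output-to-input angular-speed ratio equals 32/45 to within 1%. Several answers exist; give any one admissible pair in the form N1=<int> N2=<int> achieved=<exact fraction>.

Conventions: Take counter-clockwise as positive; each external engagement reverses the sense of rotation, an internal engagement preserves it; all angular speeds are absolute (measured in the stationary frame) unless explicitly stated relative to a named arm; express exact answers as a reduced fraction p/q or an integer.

planetary set to be sized for 32/45 (Willis relation)
Willis with ω_sun = 0: ω_arm/ω_ring = N3/(N1+N3); set equal to 32/45  ⇒  N3/N1 = (32/45)/(1 − 32/45) = 32/13
N3 = N1 + 2·N2  ⇒  N2/N1 = (N3/N1 − 1)/2 = (32/13 − 1)/2 = 19/26
smallest multiple with N1 ≥ 12 and N2 ≥ 10: k = 1  ⇒  N1 = 1·26 = 26, N2 = 1·19 = 19 (N1 ≤ 40, N2 ≤ 30, N2 ≠ N1 ✓), N3 = 26 + 2·19 = 64
check: N3/(N1+N3) with N1 = 26, N3 = 64 gives 32/45; |achieved − target| = 0 ≤ 8/1125 ✓

N1=26 N2=19 achieved=32/45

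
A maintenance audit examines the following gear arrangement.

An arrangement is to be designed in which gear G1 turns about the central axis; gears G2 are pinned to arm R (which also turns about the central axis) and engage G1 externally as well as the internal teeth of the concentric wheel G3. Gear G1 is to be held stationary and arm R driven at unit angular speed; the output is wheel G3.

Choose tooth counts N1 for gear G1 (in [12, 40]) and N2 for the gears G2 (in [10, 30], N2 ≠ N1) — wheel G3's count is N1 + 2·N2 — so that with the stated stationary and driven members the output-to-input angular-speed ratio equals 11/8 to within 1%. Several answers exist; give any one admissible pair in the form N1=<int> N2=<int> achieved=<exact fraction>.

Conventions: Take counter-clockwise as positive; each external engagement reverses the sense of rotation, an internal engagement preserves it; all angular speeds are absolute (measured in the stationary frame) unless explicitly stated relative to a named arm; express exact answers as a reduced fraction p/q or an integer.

design class (target 11/8): planetary set
Willis with ω_sun = 0: ω_ring/ω_arm = (N1+N3)/N3; set equal to 11/8  ⇒  N3/N1 = 1/(11/8 − 1) = 8/3
N3 = N1 + 2·N2  ⇒  N2/N1 = (N3/N1 − 1)/2 = (8/3 − 1)/2 = 5/6
smallest multiple with N1 ≥ 12 and N2 ≥ 10: k = 2  ⇒  N1 = 2·6 = 12, N2 = 2·5 = 10 (N1 ≤ 40, N2 ≤ 30, N2 ≠ N1 ✓), N3 = 12 + 2·10 = 32
check: (N1+N3)/N3 with N1 = 12, N3 = 32 gives 11/8; |achieved − target| = 0 ≤ 11/800 ✓

N1=12 N2=10 achieved=11/8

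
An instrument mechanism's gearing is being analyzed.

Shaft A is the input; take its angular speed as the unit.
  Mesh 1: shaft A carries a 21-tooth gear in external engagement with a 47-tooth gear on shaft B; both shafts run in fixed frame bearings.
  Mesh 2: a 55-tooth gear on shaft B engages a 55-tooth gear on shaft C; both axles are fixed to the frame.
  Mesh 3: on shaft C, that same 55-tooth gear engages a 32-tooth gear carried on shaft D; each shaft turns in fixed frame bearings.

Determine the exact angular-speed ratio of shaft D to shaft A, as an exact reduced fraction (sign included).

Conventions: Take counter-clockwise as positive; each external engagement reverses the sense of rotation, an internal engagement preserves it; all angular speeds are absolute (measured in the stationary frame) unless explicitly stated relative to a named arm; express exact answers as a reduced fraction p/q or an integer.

-1155/1504

class = fixed-axis compound train [3 meshes; 3 ratios multiply, 3 sense flips]
mesh 1 [21T→47T]: running ratio 21/47, sense −
mesh 2 [55T→55T]: running ratio 21/47, sense +
mesh 3 [55T→32T]: running ratio 1155/1504, sense −
ω_out/ω_in = -1155/1504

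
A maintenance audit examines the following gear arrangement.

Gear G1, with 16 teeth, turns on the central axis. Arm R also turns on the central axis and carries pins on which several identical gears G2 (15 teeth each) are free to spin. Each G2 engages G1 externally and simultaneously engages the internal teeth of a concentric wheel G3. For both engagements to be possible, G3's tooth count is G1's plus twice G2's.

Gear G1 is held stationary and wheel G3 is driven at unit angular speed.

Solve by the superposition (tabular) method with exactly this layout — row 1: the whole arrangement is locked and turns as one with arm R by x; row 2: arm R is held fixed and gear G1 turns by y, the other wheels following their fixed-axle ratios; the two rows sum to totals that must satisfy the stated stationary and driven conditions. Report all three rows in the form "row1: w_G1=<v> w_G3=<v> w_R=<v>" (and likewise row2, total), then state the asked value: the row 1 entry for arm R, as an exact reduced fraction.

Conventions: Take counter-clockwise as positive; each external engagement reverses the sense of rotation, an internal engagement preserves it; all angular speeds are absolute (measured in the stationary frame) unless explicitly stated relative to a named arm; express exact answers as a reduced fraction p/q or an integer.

planetary set (16T centre, 15T on arm, 46T internal) — Willis relation
row 1 (train locked, turned with arm): all members turn x
row 2 — arm fixed, fixed-axis ratios: sun y, ring −(16/46)·y, arm 0
boundary: total ω_sun = x + y = 0 and total ω_ring = x − (16/46)·y = 1  ⇒  y = -23/31, x = 23/31
row 2 ring = −(16/46)·(-23/31) = 8/31
totals (row 1 + row 2): sun 23/31 + (-23/31) = 0, ring 23/31 + 8/31 = 1, arm 23/31 + 0 = 23/31
asked cell (row1, arm) = 23/31

row1: w_G1=23/31 w_G3=23/31 w_R=23/31
row2: w_G1=-23/31 w_G3=8/31 w_R=0
total: w_G1=0 w_G3=1 w_R=23/31
asked value: 23/31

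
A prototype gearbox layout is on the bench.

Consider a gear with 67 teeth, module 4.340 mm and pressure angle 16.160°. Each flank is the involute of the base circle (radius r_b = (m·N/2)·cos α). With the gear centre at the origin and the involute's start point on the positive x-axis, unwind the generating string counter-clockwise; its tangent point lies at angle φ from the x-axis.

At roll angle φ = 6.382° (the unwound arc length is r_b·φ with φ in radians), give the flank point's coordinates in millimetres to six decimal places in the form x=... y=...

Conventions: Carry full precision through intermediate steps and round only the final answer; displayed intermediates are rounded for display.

recognized (one wheel, involute flank): single-mesh tooth geometry, m = 4.340, N = 67
pitch radius r_p = m·N/2 = 4.340·67/2 = 145.390000
base radius r_b = r_p·cos α = 145.390000·cos 16.160° = 139.645383
roll angle φ = 6.382° = 0.11138691 rad
x = r_b·(cos φ + φ·sin φ) = 140.508991
y = r_b·(sin φ − φ·cos φ) = 0.064249

x=140.508991 y=0.064249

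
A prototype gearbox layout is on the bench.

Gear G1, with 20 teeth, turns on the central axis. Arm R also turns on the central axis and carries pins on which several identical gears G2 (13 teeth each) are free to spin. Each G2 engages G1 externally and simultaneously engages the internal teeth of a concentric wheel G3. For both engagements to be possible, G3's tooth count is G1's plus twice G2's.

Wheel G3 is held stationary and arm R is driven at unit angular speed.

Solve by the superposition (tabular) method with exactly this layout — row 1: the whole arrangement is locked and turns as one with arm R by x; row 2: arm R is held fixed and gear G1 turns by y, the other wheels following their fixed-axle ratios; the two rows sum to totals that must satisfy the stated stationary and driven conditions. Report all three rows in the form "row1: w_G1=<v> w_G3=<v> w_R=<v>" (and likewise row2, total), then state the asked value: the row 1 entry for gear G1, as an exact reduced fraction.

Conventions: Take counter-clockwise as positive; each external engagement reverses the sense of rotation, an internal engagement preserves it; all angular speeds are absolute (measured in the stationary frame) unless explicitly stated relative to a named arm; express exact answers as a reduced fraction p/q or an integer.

row1: w_G1=1 w_G3=1 w_R=1
row2: w_G1=23/10 w_G3=-1 w_R=0
total: w_G1=33/10 w_G3=0 w_R=1
asked value: 1

planetary set (20T centre, 13T on arm, 46T internal) — Willis relation
row 1: whole set turns with the arm by x
row 2: sun turns y, ring = −(20/46)·y, arm 0
boundary: total ω_ring = x − (20/46)·y = 0 and total ω_arm = x = 1  ⇒  y = 23/10, x = 1
row 2 ring = −(20/46)·23/10 = -1
totals (row 1 + row 2): sun 1 + 23/10 = 33/10, ring 1 + (-1) = 0, arm 1 + 0 = 1
asked cell (row1, sun) = 1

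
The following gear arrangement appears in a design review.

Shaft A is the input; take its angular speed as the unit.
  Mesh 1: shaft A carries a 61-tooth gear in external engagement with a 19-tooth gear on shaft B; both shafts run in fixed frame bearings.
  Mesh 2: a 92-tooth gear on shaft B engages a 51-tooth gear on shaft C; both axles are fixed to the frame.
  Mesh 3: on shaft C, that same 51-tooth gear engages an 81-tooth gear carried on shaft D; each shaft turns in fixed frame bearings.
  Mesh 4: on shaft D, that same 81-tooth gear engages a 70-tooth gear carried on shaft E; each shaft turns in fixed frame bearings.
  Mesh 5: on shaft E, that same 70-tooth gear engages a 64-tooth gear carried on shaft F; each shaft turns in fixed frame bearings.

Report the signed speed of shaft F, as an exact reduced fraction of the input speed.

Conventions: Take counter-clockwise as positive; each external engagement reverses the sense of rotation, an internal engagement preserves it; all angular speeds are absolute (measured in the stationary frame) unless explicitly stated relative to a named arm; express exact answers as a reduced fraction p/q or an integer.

5-mesh fixed-axis compound train (all bearings frame-fixed)
mesh 1 [61T→19T]: |ω|/ω_in = 1×61/19 = 61/19, sense flips to −
mesh 2 [92T→51T]: |ω|/ω_in = (61/19)×92/51 = 5612/969, sense flips to +
mesh 3 [51T→81T]: |ω|/ω_in = (5612/969)×51/81 = 5612/1539, sense flips to −
mesh 4 [81T→70T]: |ω|/ω_in = (5612/1539)×81/70 = 2806/665, sense flips to +
mesh 5 [70T→64T]: |ω|/ω_in = (2806/665)×70/64 = 1403/304, sense flips to −
signed output speed (× input speed) = -1403/304

-1403/304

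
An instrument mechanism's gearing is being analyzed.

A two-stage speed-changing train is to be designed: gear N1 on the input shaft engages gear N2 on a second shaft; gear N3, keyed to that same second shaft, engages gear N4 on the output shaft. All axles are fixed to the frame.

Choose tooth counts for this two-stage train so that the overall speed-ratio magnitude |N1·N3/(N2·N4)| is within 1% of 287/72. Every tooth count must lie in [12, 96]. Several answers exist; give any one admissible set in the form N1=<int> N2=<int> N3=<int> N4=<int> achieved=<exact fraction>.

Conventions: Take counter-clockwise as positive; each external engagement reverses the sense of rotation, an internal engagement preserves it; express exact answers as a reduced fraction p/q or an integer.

design class (target 287/72): fixed-axis compound train
target = 287/72 in lowest terms: an exact hit needs N1·N3 = k·287 and N2·N4 = k·72 for one integer k, every count in [12, 96]; additionally prefer no 1:1 stage (N1 ≠ N2, N3 ≠ N4)
k = 1: no 1:1-free in-range split of k·287 and k·72 into factor pairs; take k = 2
k = 2: N1·N3 = 574 = 14·41, N2·N4 = 144 = 12·12
achieved = 14·41/(12·12) = 287/72; |achieved − target| = 0 ≤ 287/7200 ✓

N1=14 N2=12 N3=41 N4=12 achieved=287/72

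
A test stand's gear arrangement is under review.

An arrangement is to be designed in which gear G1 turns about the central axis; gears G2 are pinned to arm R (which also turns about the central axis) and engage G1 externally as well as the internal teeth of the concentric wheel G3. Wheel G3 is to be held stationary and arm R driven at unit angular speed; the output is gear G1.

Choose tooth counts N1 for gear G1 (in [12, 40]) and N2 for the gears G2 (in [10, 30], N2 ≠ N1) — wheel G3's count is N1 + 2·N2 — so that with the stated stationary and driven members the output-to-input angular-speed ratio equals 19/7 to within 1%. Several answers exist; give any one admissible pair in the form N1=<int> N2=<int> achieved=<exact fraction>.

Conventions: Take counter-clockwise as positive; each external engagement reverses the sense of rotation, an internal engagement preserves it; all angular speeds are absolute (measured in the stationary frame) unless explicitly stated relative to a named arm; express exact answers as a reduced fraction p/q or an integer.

N1=28 N2=10 achieved=19/7

topology: planetary set — design target 19/7, arm = carrier (Willis)
Willis with ω_ring = 0: ω_sun/ω_arm = (N1+N3)/N1; set equal to 19/7  ⇒  N3/N1 = 19/7 − 1 = 12/7
N3 = N1 + 2·N2  ⇒  N2/N1 = (N3/N1 − 1)/2 = (12/7 − 1)/2 = 5/14
smallest multiple with N1 ≥ 12 and N2 ≥ 10: k = 2  ⇒  N1 = 2·14 = 28, N2 = 2·5 = 10 (N1 ≤ 40, N2 ≤ 30, N2 ≠ N1 ✓), N3 = 28 + 2·10 = 48
check: (N1+N3)/N1 with N1 = 28, N3 = 48 gives 19/7; |achieved − target| = 0 ≤ 19/700 ✓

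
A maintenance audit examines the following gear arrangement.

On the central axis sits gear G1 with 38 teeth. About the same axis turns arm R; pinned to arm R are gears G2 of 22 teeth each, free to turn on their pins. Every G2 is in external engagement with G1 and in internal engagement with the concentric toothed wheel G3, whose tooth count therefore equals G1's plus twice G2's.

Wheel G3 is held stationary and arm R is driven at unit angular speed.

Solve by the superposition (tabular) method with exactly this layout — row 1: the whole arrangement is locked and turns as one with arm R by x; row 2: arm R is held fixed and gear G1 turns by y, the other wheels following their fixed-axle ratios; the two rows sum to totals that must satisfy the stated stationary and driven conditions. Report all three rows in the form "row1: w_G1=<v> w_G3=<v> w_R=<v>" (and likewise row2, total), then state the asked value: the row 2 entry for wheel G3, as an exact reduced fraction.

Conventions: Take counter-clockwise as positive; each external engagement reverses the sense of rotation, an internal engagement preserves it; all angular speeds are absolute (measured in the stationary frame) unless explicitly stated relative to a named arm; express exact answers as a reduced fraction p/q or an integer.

row1: w_G1=1 w_G3=1 w_R=1
row2: w_G1=41/19 w_G3=-1 w_R=0
total: w_G1=60/19 w_G3=0 w_R=1
asked value: -1

topology: planetary set — G1 38T / G2 22T / G3 82T, arm = carrier (Willis)
row 1: whole set turns with the arm by x
row 2 (arm held, sun turns y): ω_ring = −(38/82)·y, ω_arm = 0
boundary: total ω_ring = x − (38/82)·y = 0 and total ω_arm = x = 1  ⇒  y = 41/19, x = 1
row 2 ring = −(38/82)·41/19 = -1
totals (row 1 + row 2): sun 1 + 41/19 = 60/19, ring 1 + (-1) = 0, arm 1 + 0 = 1
asked cell (row2, ring) = -1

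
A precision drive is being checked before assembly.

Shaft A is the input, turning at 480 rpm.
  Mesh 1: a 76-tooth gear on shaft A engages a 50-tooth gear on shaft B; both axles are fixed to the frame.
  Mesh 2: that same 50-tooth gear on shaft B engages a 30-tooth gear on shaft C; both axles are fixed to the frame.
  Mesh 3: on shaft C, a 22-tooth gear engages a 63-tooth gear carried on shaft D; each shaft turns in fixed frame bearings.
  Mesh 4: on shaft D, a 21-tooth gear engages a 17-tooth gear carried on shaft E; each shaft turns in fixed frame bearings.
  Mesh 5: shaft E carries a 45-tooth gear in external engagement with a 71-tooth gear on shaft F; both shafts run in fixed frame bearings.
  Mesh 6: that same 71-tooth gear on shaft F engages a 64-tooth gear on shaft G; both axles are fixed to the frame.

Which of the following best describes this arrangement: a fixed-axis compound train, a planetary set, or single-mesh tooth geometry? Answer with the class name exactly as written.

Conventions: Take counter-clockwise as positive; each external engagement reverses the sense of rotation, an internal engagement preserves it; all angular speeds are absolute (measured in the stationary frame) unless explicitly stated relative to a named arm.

fixed-axis compound train

recognized (7 fixed axles, 6 meshes): fixed-axis compound train
classification: fixed-axis compound train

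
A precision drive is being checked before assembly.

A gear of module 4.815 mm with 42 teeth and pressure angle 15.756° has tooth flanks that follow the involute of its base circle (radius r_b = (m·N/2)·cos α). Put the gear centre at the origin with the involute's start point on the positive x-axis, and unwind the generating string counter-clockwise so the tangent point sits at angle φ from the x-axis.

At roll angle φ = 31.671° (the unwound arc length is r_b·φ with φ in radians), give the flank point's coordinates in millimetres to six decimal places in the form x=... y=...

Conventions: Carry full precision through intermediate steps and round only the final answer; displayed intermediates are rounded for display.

x=111.066536 y=5.313140

recognized (one wheel, involute flank): single-mesh tooth geometry, m = 4.815, N = 42
pitch radius r_p = m·N/2 = 4.815·42/2 = 101.115000
base radius r_b = r_p·cos α = 101.115000·cos 15.756° = 97.315786
roll angle φ = 31.671° = 0.55276323 rad
x = r_b·(cos φ + φ·sin φ) = 111.066536
y = r_b·(sin φ − φ·cos φ) = 5.313140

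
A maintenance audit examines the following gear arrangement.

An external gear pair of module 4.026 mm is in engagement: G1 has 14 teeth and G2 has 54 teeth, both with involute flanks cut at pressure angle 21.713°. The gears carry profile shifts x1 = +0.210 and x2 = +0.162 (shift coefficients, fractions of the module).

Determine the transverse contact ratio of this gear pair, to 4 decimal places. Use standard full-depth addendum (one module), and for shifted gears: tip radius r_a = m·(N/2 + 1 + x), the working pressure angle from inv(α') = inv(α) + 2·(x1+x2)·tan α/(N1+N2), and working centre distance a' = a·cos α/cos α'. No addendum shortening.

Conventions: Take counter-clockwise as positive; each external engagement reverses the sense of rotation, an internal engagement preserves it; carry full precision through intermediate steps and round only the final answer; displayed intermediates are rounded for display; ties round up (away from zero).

class = single-mesh tooth geometry [involute pair 14T × 54T, m = 4.026]
base radii: r_b1 = 26.182449, r_b2 = 100.989447
tip radii: r_a1 = 33.053460, r_a2 = 113.380212
inv(α') = inv(21.713°) + 2·(+0.210+0.162)·tan α/(14+54) = 0.02360474  ⇒  α' = 23.17520°
a' = a·cos α / cos α' = 136.8840·cos 21.713°/cos 23.17520° = 138.334708
action lengths: √(r_a1²−r_b1²) = 20.174503, √(r_a2²−r_b2²) = 51.538375
base pitch p_b = π·m·cos α = 11.750656
CR = (20.174503 + 51.538375 − 138.334708·sin 23.17520°)/11.750656 = 1.469882
contact ratio ≈ 1.4699

1.4699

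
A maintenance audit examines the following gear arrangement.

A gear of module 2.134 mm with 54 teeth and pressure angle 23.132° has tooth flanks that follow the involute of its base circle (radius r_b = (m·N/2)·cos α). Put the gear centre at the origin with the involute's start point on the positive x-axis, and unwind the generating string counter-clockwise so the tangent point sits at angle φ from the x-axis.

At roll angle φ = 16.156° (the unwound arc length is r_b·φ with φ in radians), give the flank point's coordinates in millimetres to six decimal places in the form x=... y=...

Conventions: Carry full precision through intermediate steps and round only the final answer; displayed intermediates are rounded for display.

class = single-mesh tooth geometry [base-circle involute, m = 2.134, 54T]
pitch radius r_p = m·N/2 = 2.134·54/2 = 57.618000
base radius r_b = r_p·cos α = 57.618000·cos 23.132° = 52.985641
roll angle φ = 16.156° = 0.28197539 rad
x = r_b·(cos φ + φ·sin φ) = 55.050402
y = r_b·(sin φ − φ·cos φ) = 0.392838

x=55.050402 y=0.392838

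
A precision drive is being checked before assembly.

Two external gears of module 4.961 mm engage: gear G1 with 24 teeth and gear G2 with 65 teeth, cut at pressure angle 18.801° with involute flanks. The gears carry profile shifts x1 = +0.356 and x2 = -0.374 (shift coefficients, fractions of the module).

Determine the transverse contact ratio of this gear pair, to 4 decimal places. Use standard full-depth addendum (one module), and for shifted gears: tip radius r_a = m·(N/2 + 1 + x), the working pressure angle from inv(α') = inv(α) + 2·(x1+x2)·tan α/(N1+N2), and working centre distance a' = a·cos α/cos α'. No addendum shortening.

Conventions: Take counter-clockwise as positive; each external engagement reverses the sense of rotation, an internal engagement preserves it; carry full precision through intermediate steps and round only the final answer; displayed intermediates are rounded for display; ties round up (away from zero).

1.6874

single-mesh involute tooth geometry (24T engaging 65T at module 4.961)
base radii: r_b1 = 56.355589, r_b2 = 152.629720
tip radii: r_a1 = 66.259116, r_a2 = 164.338086
inv(α') = inv(18.801°) + 2·(+0.356-0.374)·tan α/(24+65) = 0.01217018  ⇒  α' = 18.73266°
a' = a·cos α / cos α' = 220.7645·cos 18.801°/cos 18.73266° = 220.675045
action lengths: √(r_a1²−r_b1²) = 34.847067, √(r_a2²−r_b2²) = 60.919415
base pitch p_b = π·m·cos α = 14.753859
CR = (34.847067 + 60.919415 − 220.675045·sin 18.73266°)/14.753859 = 1.687427
contact ratio ≈ 1.6874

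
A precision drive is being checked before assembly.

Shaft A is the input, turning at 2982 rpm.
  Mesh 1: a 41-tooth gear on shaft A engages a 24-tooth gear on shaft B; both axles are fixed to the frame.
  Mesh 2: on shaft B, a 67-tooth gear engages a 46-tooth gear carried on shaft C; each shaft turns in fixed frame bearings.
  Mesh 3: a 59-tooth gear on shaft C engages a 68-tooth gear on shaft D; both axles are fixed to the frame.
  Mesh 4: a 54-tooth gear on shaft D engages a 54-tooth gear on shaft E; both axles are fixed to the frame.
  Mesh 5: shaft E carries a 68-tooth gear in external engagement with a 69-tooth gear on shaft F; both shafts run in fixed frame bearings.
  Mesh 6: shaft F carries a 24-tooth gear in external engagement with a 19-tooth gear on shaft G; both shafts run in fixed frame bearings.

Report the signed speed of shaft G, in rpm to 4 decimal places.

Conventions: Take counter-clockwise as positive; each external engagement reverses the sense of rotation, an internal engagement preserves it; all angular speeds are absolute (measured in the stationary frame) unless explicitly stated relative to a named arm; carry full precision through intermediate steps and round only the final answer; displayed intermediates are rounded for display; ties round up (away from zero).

6-mesh fixed-axis compound train (all bearings frame-fixed)
mesh 1 [41T→24T]: ω = 2982.0000×41/24 = 5094.2500 rpm, sense flips to −
mesh 2 [67T→46T]: ω = 5094.2500×67/46 = 7419.8859 rpm, sense flips to +
mesh 3 [59T→68T]: ω = 7419.8859×59/68 = 6437.8422 rpm, sense flips to −
mesh 4 [54T→54T]: ω = 6437.8422×54/54 = 6437.8422 rpm, sense flips to +
mesh 5 [68T→69T]: ω = 6437.8422×68/69 = 6344.5401 rpm, sense flips to −
mesh 6 [24T→19T]: ω = 6344.5401×24/19 = 8014.1559 rpm, sense flips to +
signed output speed = +8014.1559 rpm

+8014.1559 rpm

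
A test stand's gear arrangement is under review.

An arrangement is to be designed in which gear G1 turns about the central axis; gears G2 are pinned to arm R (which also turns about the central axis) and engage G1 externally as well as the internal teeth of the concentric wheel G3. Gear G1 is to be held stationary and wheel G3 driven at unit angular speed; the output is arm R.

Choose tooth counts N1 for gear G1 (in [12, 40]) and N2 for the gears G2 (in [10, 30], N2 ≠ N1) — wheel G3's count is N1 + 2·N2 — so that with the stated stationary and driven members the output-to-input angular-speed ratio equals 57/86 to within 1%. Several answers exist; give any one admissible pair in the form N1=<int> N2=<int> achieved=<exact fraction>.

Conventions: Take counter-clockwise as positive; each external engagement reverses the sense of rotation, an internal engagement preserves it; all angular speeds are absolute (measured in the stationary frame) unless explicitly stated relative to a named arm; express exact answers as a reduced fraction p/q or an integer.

topology: planetary set — design target 57/86, arm = carrier (Willis)
Willis with ω_sun = 0: ω_arm/ω_ring = N3/(N1+N3); set equal to 57/86  ⇒  N3/N1 = (57/86)/(1 − 57/86) = 57/29
N3 = N1 + 2·N2  ⇒  N2/N1 = (N3/N1 − 1)/2 = (57/29 − 1)/2 = 14/29
smallest multiple with N1 ≥ 12 and N2 ≥ 10: k = 1  ⇒  N1 = 1·29 = 29, N2 = 1·14 = 14 (N1 ≤ 40, N2 ≤ 30, N2 ≠ N1 ✓), N3 = 29 + 2·14 = 57
check: N3/(N1+N3) with N1 = 29, N3 = 57 gives 57/86; |achieved − target| = 0 ≤ 57/8600 ✓

N1=29 N2=14 achieved=57/86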